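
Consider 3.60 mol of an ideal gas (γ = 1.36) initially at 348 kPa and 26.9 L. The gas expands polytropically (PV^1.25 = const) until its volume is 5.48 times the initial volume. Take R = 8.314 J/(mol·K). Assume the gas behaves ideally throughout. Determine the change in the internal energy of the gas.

-9010 J

T₁ = P₁V₁/(nR) = 348×26.9/(3.60×8.314) = 313 K.
Polytropic n=1.25: T₂ = T₁(V₁/V₂)^(n−1) = 313×(0.182)^0.25 = 204 K; P₂ = P₁(V₁/V₂)^n = 41.5 kPa.
For an ideal gas ΔU = nCvΔT with Cv = R/(γ−1) = 23.1 J/(mol·K).
ΔU = 3.60×23.1×(204−313) = -9010 J.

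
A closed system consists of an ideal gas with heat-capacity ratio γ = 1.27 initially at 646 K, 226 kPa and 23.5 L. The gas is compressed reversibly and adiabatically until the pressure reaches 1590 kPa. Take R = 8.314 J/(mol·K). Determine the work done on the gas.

10100 J

n = P₁V₁/(RT₁) = 226×23.5/(8.314×646) = 0.989 mol.
Adiabatic: T₂/T₁ = (P₂/P₁)^((γ−1)/γ) ⇒ T₂ = 646×(7.04)^0.213 = 978 K; V₂ = 5.06 L.
ΔU = nCvΔT = 0.989×30.8×(978−646) = 10100 J.
Q = 0 for an adiabatic process, so W = −ΔU = -10100 J.
Work done on the gas = −W_by = 10100 J.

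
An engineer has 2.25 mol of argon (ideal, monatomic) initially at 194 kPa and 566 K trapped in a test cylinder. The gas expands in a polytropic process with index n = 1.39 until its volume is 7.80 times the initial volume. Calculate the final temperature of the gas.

254 K

V₁ = nRT₁/P₁ = 2.25×8.314×566/194 = 54.6 L.
Polytropic n=1.39: T₂ = T₁(V₁/V₂)^(n−1) = 566×(0.128)^0.39 = 254 K; P₂ = P₁(V₁/V₂)^n = 11.2 kPa.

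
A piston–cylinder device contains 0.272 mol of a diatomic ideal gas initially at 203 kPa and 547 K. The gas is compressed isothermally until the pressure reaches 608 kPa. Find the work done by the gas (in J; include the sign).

-1360 J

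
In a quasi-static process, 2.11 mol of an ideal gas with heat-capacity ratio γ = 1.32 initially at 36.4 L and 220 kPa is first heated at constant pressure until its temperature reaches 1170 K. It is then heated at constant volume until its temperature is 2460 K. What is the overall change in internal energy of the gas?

110000 J

T₁ = P₁V₁/(nR) = 220×36.4/(2.11×8.314) = 456 K.
Step 1 — Isobaric: P stays 220 kPa; V/T = const ⇒ T₂ = 1170 K, V₂ = 93.3 L.
W = PΔV = 220×(93.3−36.4) kPa·L = 12500 J.
ΔU = nCvΔT = 2.11×26.0×(1170−456) = 39100 J.
Q = ΔU + W = nCpΔT = 51600 J.
State after step 1: P = 220 kPa, V = 93.3 L, T = 1170 K.
Step 2 — Isochoric: V stays 93.3 L; P/T = const ⇒ T₂ = 2460 K, P₂ = 463 kPa.
W = 0 (no volume change).
ΔU = nCvΔT = 2.11×26.0×(2460−1170) = 70700 J.
Q = ΔU = 70700 J.
Net over both steps: W = 12500 J, Q = 122000 J, ΔU = 110000 J.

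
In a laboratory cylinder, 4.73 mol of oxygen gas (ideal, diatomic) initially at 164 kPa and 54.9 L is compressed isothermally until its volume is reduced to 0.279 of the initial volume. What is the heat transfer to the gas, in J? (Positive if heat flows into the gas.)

T₁ = P₁V₁/(nR) = 164×54.9/(4.73×8.314) = 229 K.
Isothermal: T stays 229 K; PV = const ⇒ V₂ = 15.3 L, P₂ = 588 kPa.
ΔU = 0 (ideal gas, T constant).
W = nRT ln(V₂/V₁) = 4.73×8.314×229×ln(0.279) = -11500 J.
Q = ΔU + W = -11500 J.

-11500 J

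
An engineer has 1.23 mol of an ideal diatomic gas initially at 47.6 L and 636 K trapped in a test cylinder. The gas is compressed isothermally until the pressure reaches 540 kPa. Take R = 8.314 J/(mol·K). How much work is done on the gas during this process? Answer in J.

P₁ = nRT₁/V₁ = 1.23×8.314×636/47.6 = 137 kPa.
Isothermal: T stays 636 K; PV = const ⇒ V₂ = 12.0 L, P₂ = 540 kPa.
W = nRT ln(V₂/V₁) = 1.23×8.314×636×ln(0.253) = -8940 J.
Work done on the gas = −W_by = 8940 J.

8940 J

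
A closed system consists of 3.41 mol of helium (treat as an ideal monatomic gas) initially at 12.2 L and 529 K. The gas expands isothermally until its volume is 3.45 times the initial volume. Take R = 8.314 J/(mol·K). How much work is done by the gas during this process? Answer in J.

18600 J

P₁ = nRT₁/V₁ = 3.41×8.314×529/12.2 = 1230 kPa.
Isothermal: T stays 529 K; PV = const ⇒ V₂ = 42.1 L, P₂ = 356 kPa.
W = nRT ln(V₂/V₁) = 3.41×8.314×529×ln(3.45) = 18600 J.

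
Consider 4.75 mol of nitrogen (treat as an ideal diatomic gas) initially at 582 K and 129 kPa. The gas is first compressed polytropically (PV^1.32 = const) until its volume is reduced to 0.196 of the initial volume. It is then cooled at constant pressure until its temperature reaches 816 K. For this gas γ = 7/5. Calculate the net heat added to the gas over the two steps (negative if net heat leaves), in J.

-32600 J

V₁ = nRT₁/P₁ = 4.75×8.314×582/129 = 178 L.
Step 1 — Polytropic n=1.32: T₂ = T₁(V₁/V₂)^(n−1) = 582×(5.10)^0.32 = 980 K; P₂ = P₁(V₁/V₂)^n = 1110 kPa.
W = (P₁V₁−P₂V₂)/(n−1) = (129×178−1110×34.9)/0.32 = -49200 J.
ΔU = nCvΔT = 4.75×20.8×(980−582) = 39300 J.
Q = ΔU + W = -9830 J.
State after step 1: P = 1110 kPa, V = 34.9 L, T = 980 K.
Step 2 — Isobaric: P stays 1110 kPa; V/T = const ⇒ T₂ = 816 K, V₂ = 29.1 L.
W = PΔV = 1110×(29.1−34.9) kPa·L = -6490 J.
ΔU = nCvΔT = 4.75×20.8×(816−980) = -16200 J.
Q = ΔU + W = nCpΔT = -22700 J.
Net over both steps: W = -55700 J, Q = -32600 J, ΔU = 23100 J.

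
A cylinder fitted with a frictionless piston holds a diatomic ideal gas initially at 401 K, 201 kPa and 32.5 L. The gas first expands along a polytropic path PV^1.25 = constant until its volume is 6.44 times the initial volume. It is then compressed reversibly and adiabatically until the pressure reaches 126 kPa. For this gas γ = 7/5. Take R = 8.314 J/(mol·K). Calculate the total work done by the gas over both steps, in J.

n = P₁V₁/(RT₁) = 201×32.5/(8.314×401) = 1.96 mol.
Step 1 — Polytropic n=1.25: T₂ = T₁(V₁/V₂)^(n−1) = 401×(0.155)^0.25 = 252 K; P₂ = P₁(V₁/V₂)^n = 19.6 kPa.
W = (P₁V₁−P₂V₂)/(n−1) = (201×32.5−19.6×209)/0.25 = 9730 J.
ΔU = nCvΔT = 1.96×20.8×(252−401) = -6080 J.
Q = ΔU + W = 3650 J.
State after step 1: P = 19.6 kPa, V = 209 L, T = 252 K.
Step 2 — Adiabatic: T₂/T₁ = (P₂/P₁)^((γ−1)/γ) ⇒ T₂ = 252×(6.43)^0.286 = 428 K; V₂ = 55.4 L.
ΔU = nCvΔT = 1.96×20.8×(428−252) = 7200 J.
Q = 0 for an adiabatic process, so W = −ΔU = -7200 J.
Net over both steps: W = 2530 J, Q = 3650 J, ΔU = 1120 J.

2530 J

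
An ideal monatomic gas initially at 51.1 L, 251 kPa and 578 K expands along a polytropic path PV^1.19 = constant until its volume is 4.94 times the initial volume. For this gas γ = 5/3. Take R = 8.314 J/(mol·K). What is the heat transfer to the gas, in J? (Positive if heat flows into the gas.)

n = P₁V₁/(RT₁) = 251×51.1/(8.314×578) = 2.67 mol.
Polytropic n=1.19: T₂ = T₁(V₁/V₂)^(n−1) = 578×(0.202)^0.19 = 427 K; P₂ = P₁(V₁/V₂)^n = 37.5 kPa.
W = (P₁V₁−P₂V₂)/(n−1) = (251×51.1−37.5×252)/0.19 = 17700 J.
ΔU = nCvΔT = 2.67×12.5×(427−578) = -5040 J.
Q = ΔU + W = 12600 J.

12600 J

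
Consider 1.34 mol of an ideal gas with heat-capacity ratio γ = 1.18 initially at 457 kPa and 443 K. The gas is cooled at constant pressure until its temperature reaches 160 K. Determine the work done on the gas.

3150 J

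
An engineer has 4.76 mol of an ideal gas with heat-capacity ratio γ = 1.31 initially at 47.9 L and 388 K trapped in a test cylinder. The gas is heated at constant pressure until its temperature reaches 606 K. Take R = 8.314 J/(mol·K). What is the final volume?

P₁ = nRT₁/V₁ = 4.76×8.314×388/47.9 = 321 kPa.
Isobaric: P stays 321 kPa; V/T = const ⇒ T₂ = 606 K, V₂ = 74.8 L.

74.8 L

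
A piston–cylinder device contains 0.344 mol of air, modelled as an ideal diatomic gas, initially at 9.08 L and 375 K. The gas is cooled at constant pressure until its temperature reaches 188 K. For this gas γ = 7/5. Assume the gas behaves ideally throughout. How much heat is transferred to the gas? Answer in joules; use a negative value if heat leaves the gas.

P₁ = nRT₁/V₁ = 0.344×8.314×375/9.08 = 118 kPa.
Isobaric: P stays 118 kPa; V/T = const ⇒ T₂ = 188 K, V₂ = 4.55 L.
W = PΔV = 118×(4.55−9.08) kPa·L = -535 J.
ΔU = nCvΔT = 0.344×20.8×(188−375) = -1340 J.
Q = ΔU + W = nCpΔT = -1870 J.

-1870 J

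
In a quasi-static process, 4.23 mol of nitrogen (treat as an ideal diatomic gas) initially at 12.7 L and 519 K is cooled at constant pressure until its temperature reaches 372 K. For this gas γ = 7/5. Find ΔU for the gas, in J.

-12900 J

P₁ = nRT₁/V₁ = 4.23×8.314×519/12.7 = 1440 kPa.
Isobaric: P stays 1440 kPa; V/T = const ⇒ T₂ = 372 K, V₂ = 9.10 L.
For an ideal gas ΔU = nCvΔT with Cv = (5/2)R = 20.8 J/(mol·K).
ΔU = 4.23×20.8×(372−519) = -12900 J.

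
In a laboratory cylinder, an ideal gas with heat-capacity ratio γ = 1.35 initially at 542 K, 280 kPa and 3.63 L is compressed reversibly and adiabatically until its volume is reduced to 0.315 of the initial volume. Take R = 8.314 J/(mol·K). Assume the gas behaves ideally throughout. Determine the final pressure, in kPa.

1330 kPa

Adiabatic: TV^(γ−1) = const ⇒ T₂ = 542×(3.17)^0.350 = 812 K; PV^γ = const ⇒ P₂ = 1330 kPa.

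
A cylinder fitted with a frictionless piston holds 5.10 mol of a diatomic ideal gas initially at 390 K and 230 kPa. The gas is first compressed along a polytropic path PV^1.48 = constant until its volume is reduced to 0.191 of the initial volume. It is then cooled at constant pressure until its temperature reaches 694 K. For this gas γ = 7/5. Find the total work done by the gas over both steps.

V₁ = nRT₁/P₁ = 5.10×8.314×390/230 = 71.9 L.
Step 1 — Polytropic n=1.48: T₂ = T₁(V₁/V₂)^(n−1) = 390×(5.24)^0.48 = 863 K; P₂ = P₁(V₁/V₂)^n = 2670 kPa.
W = (P₁V₁−P₂V₂)/(n−1) = (230×71.9−2670×13.7)/0.48 = -41800 J.
ΔU = nCvΔT = 5.10×20.8×(863−390) = 50200 J.
Q = ΔU + W = 8360 J.
State after step 1: P = 2670 kPa, V = 13.7 L, T = 863 K.
Step 2 — Isobaric: P stays 2670 kPa; V/T = const ⇒ T₂ = 694 K, V₂ = 11.0 L.
W = PΔV = 2670×(11.0−13.7) kPa·L = -7180 J.
ΔU = nCvΔT = 5.10×20.8×(694−863) = -17900 J.
Q = ΔU + W = nCpΔT = -25100 J.
Net over both steps: W = -49000 J, Q = -16800 J, ΔU = 32200 J.

-49000 J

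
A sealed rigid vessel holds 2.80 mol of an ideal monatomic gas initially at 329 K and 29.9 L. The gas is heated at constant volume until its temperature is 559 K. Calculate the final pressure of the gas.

435 kPa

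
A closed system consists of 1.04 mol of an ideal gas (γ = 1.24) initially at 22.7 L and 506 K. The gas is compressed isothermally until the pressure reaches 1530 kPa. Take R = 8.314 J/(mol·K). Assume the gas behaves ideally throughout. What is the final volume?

2.86 L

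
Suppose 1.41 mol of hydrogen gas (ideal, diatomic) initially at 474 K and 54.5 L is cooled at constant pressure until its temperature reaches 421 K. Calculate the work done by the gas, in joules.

P₁ = nRT₁/V₁ = 1.41×8.314×474/54.5 = 102 kPa.
Isobaric: P stays 102 kPa; V/T = const ⇒ T₂ = 421 K, V₂ = 48.4 L.
W = PΔV = 102×(48.4−54.5) kPa·L = -621 J.

-621 J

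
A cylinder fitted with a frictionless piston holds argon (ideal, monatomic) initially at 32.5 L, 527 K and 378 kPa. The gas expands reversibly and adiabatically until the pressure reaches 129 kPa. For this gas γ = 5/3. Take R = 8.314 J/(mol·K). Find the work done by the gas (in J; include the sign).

n = P₁V₁/(RT₁) = 378×32.5/(8.314×527) = 2.80 mol.
Adiabatic: T₂/T₁ = (P₂/P₁)^((γ−1)/γ) ⇒ T₂ = 527×(0.341)^0.400 = 343 K; V₂ = 61.9 L.
ΔU = nCvΔT = 2.80×12.5×(343−527) = -6440 J.
Q = 0 for an adiabatic process, so W = −ΔU = 6440 J.

6440 J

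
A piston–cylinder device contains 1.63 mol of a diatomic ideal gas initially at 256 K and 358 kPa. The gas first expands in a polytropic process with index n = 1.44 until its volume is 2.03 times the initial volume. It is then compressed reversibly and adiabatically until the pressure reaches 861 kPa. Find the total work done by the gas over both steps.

-2460 J

V₁ = nRT₁/P₁ = 1.63×8.314×256/358 = 9.69 L.
Step 1 — Polytropic n=1.44: T₂ = T₁(V₁/V₂)^(n−1) = 256×(0.493)^0.44 = 187 K; P₂ = P₁(V₁/V₂)^n = 129 kPa.
W = (P₁V₁−P₂V₂)/(n−1) = (358×9.69−129×19.7)/0.44 = 2110 J.
ΔU = nCvΔT = 1.63×20.8×(187−256) = -2320 J.
Q = ΔU + W = -211 J.
State after step 1: P = 129 kPa, V = 19.7 L, T = 187 K.
Step 2 — Adiabatic: T₂/T₁ = (P₂/P₁)^((γ−1)/γ) ⇒ T₂ = 187×(6.67)^0.286 = 322 K; V₂ = 5.07 L.
ΔU = nCvΔT = 1.63×20.8×(322−187) = 4570 J.
Q = 0 for an adiabatic process, so W = −ΔU = -4570 J.
Net over both steps: W = -2460 J, Q = -211 J, ΔU = 2250 J.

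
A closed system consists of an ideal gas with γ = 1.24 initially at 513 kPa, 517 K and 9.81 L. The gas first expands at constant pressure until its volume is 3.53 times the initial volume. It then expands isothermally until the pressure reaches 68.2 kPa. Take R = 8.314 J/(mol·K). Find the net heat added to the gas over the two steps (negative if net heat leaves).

102000 J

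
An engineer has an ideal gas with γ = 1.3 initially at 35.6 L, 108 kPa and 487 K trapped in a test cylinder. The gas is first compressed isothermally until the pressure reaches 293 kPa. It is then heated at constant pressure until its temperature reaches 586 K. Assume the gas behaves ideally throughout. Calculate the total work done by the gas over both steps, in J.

-3060 J

n = P₁V₁/(RT₁) = 108×35.6/(8.314×487) = 0.950 mol.
Step 1 — Isothermal: T stays 487 K; PV = const ⇒ V₂ = 13.1 L, P₂ = 293 kPa.
ΔU = 0 (ideal gas, T constant).
W = nRT ln(V₂/V₁) = 0.950×8.314×487×ln(0.369) = -3840 J.
Q = ΔU + W = -3840 J.
State after step 1: P = 293 kPa, V = 13.1 L, T = 487 K.
Step 2 — Isobaric: P stays 293 kPa; V/T = const ⇒ T₂ = 586 K, V₂ = 15.8 L.
W = PΔV = 293×(15.8−13.1) kPa·L = 782 J.
ΔU = nCvΔT = 0.950×27.7×(586−487) = 2610 J.
Q = ΔU + W = nCpΔT = 3390 J.
Net over both steps: W = -3060 J, Q = -450 J, ΔU = 2610 J.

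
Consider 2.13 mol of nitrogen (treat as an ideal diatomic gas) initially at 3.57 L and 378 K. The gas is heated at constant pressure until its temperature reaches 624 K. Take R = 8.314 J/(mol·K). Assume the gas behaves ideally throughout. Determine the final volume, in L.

5.89 L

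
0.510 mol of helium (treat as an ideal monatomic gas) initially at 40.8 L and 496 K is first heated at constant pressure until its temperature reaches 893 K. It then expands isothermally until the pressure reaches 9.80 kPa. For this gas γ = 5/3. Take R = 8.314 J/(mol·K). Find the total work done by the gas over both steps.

P₁ = nRT₁/V₁ = 0.510×8.314×496/40.8 = 51.5 kPa.
Step 1 — Isobaric: P stays 51.5 kPa; V/T = const ⇒ T₂ = 893 K, V₂ = 73.5 L.
W = PΔV = 51.5×(73.5−40.8) kPa·L = 1680 J.
ΔU = nCvΔT = 0.510×12.5×(893−496) = 2530 J.
Q = ΔU + W = nCpΔT = 4210 J.
State after step 1: P = 51.5 kPa, V = 73.5 L, T = 893 K.
Step 2 — Isothermal: T stays 893 K; PV = const ⇒ V₂ = 386 L, P₂ = 9.80 kPa.
ΔU = 0 (ideal gas, T constant).
W = nRT ln(V₂/V₁) = 0.510×8.314×893×ln(5.26) = 6290 J.
Q = ΔU + W = 6290 J.
Net over both steps: W = 7970 J, Q = 10500 J, ΔU = 2530 J.

7970 J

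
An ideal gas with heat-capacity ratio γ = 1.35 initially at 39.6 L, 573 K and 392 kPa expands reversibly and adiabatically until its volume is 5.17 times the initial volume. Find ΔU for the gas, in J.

-19400 J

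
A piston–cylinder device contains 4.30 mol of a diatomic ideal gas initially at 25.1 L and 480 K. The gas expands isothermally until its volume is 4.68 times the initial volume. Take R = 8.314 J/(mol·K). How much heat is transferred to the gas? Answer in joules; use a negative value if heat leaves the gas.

P₁ = nRT₁/V₁ = 4.30×8.314×480/25.1 = 684 kPa.
Isothermal: T stays 480 K; PV = const ⇒ V₂ = 117 L, P₂ = 146 kPa.
ΔU = 0 (ideal gas, T constant).
W = nRT ln(V₂/V₁) = 4.30×8.314×480×ln(4.68) = 26500 J.
Q = ΔU + W = 26500 J.

26500 J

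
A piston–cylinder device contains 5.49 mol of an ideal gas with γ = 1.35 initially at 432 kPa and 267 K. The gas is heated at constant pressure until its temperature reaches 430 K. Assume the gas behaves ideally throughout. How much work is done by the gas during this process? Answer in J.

V₁ = nRT₁/P₁ = 5.49×8.314×267/432 = 28.2 L.
Isobaric: P stays 432 kPa; V/T = const ⇒ T₂ = 430 K, V₂ = 45.4 L.
W = PΔV = 432×(45.4−28.2) kPa·L = 7440 J.

7440 J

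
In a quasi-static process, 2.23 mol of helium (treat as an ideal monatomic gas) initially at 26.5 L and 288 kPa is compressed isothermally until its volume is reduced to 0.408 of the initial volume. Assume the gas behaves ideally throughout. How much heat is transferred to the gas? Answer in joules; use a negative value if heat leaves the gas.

T₁ = P₁V₁/(nR) = 288×26.5/(2.23×8.314) = 412 K.
Isothermal: T stays 412 K; PV = const ⇒ V₂ = 10.8 L, P₂ = 706 kPa.
ΔU = 0 (ideal gas, T constant).
W = nRT ln(V₂/V₁) = 2.23×8.314×412×ln(0.408) = -6840 J.
Q = ΔU + W = -6840 J.

-6840 J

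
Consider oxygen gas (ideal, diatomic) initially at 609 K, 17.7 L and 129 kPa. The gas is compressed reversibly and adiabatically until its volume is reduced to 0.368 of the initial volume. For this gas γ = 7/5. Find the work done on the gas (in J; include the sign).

n = P₁V₁/(RT₁) = 129×17.7/(8.314×609) = 0.451 mol.
Adiabatic: TV^(γ−1) = const ⇒ T₂ = 609×(2.72)^0.400 = 908 K; PV^γ = const ⇒ P₂ = 523 kPa.
ΔU = nCvΔT = 0.451×20.8×(908−609) = 2810 J.
Q = 0 for an adiabatic process, so W = −ΔU = -2810 J.
Work done on the gas = −W_by = 2810 J.

2810 J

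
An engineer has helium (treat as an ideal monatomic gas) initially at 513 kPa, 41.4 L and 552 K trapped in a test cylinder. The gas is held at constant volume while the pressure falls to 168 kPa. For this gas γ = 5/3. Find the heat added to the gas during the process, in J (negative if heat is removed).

n = P₁V₁/(RT₁) = 513×41.4/(8.314×552) = 4.63 mol.
Isochoric: V stays 41.4 L; P/T = const ⇒ T₂ = 181 K, P₂ = 168 kPa.
W = 0 (no volume change).
ΔU = nCvΔT = 4.63×12.5×(181−552) = -21400 J.
Q = ΔU = -21400 J.

-21400 J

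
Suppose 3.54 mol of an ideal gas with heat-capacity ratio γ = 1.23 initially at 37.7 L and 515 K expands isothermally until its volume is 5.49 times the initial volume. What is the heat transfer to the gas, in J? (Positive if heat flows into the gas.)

P₁ = nRT₁/V₁ = 3.54×8.314×515/37.7 = 402 kPa.
Isothermal: T stays 515 K; PV = const ⇒ V₂ = 207 L, P₂ = 73.2 kPa.
ΔU = 0 (ideal gas, T constant).
W = nRT ln(V₂/V₁) = 3.54×8.314×515×ln(5.49) = 25800 J.
Q = ΔU + W = 25800 J.

25800 J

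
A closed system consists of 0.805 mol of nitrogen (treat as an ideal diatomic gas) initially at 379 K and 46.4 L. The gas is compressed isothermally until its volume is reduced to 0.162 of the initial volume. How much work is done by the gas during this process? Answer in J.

P₁ = nRT₁/V₁ = 0.805×8.314×379/46.4 = 54.7 kPa.
Isothermal: T stays 379 K; PV = const ⇒ V₂ = 7.52 L, P₂ = 337 kPa.
W = nRT ln(V₂/V₁) = 0.805×8.314×379×ln(0.162) = -4620 J.

-4620 J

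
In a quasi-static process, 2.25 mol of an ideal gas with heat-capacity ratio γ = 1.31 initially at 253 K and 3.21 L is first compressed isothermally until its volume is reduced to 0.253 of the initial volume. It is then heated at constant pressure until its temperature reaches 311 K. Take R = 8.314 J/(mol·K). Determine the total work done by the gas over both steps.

P₁ = nRT₁/V₁ = 2.25×8.314×253/3.21 = 1470 kPa.
Step 1 — Isothermal: T stays 253 K; PV = const ⇒ V₂ = 0.812 L, P₂ = 5830 kPa.
ΔU = 0 (ideal gas, T constant).
W = nRT ln(V₂/V₁) = 2.25×8.314×253×ln(0.253) = -6500 J.
Q = ΔU + W = -6500 J.
State after step 1: P = 5830 kPa, V = 0.812 L, T = 253 K.
Step 2 — Isobaric: P stays 5830 kPa; V/T = const ⇒ T₂ = 311 K, V₂ = 0.998 L.
W = PΔV = 5830×(0.998−0.812) kPa·L = 1080 J.
ΔU = nCvΔT = 2.25×26.8×(311−253) = 3500 J.
Q = ΔU + W = nCpΔT = 4580 J.
Net over both steps: W = -5420 J, Q = -1920 J, ΔU = 3500 J.

-5420 J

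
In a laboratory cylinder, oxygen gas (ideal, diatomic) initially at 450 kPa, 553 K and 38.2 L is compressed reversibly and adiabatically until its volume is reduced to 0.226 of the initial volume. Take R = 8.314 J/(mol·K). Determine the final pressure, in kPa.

Adiabatic: TV^(γ−1) = const ⇒ T₂ = 553×(4.42)^0.400 = 1000 K; PV^γ = const ⇒ P₂ = 3610 kPa.

3610 kPa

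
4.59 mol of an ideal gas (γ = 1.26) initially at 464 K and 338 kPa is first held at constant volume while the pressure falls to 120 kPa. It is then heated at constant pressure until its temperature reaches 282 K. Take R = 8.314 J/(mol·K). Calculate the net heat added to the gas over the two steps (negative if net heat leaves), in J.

V₁ = nRT₁/P₁ = 4.59×8.314×464/338 = 52.4 L.
Step 1 — Isochoric: V stays 52.4 L; P/T = const ⇒ T₂ = 165 K, P₂ = 120 kPa.
W = 0 (no volume change).
ΔU = nCvΔT = 4.59×32.0×(165−464) = -43900 J.
Q = ΔU = -43900 J.
State after step 1: P = 120 kPa, V = 52.4 L, T = 165 K.
Step 2 — Isobaric: P stays 120 kPa; V/T = const ⇒ T₂ = 282 K, V₂ = 89.7 L.
W = PΔV = 120×(89.7−52.4) kPa·L = 4480 J.
ΔU = nCvΔT = 4.59×32.0×(282−165) = 17200 J.
Q = ΔU + W = nCpΔT = 21700 J.
Net over both steps: W = 4480 J, Q = -22200 J, ΔU = -26700 J.

-22200 J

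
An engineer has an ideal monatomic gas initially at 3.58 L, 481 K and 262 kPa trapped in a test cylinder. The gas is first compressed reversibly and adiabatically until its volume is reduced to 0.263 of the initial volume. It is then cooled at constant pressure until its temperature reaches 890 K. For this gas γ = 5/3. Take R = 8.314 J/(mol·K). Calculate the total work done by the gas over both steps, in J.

-2570 J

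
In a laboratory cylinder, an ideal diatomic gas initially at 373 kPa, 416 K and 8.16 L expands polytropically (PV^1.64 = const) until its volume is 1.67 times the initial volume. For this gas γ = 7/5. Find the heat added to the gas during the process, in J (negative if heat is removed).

-798 J

n = P₁V₁/(RT₁) = 373×8.16/(8.314×416) = 0.880 mol.
Polytropic n=1.64: T₂ = T₁(V₁/V₂)^(n−1) = 416×(0.599)^0.64 = 300 K; P₂ = P₁(V₁/V₂)^n = 161 kPa.
W = (P₁V₁−P₂V₂)/(n−1) = (373×8.16−161×13.6)/0.64 = 1330 J.
ΔU = nCvΔT = 0.880×20.8×(300−416) = -2130 J.
Q = ΔU + W = -798 J.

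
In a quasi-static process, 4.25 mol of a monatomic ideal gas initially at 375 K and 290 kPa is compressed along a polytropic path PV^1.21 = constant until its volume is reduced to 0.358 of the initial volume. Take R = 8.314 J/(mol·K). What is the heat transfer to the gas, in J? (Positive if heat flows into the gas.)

-10400 J

V₁ = nRT₁/P₁ = 4.25×8.314×375/290 = 45.7 L.
Polytropic n=1.21: T₂ = T₁(V₁/V₂)^(n−1) = 375×(2.79)^0.21 = 465 K; P₂ = P₁(V₁/V₂)^n = 1010 kPa.
W = (P₁V₁−P₂V₂)/(n−1) = (290×45.7−1010×16.4)/0.21 = -15200 J.
ΔU = nCvΔT = 4.25×12.5×(465−375) = 4790 J.
Q = ΔU + W = -10400 J.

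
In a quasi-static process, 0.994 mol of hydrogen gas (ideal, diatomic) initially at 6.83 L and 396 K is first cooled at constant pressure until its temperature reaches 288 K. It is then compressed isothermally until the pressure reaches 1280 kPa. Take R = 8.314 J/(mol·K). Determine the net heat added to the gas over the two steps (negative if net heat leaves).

P₁ = nRT₁/V₁ = 0.994×8.314×396/6.83 = 479 kPa.
Step 1 — Isobaric: P stays 479 kPa; V/T = const ⇒ T₂ = 288 K, V₂ = 4.97 L.
W = PΔV = 479×(4.97−6.83) kPa·L = -893 J.
ΔU = nCvΔT = 0.994×20.8×(288−396) = -2230 J.
Q = ΔU + W = nCpΔT = -3120 J.
State after step 1: P = 479 kPa, V = 4.97 L, T = 288 K.
Step 2 — Isothermal: T stays 288 K; PV = const ⇒ V₂ = 1.86 L, P₂ = 1280 kPa.
ΔU = 0 (ideal gas, T constant).
W = nRT ln(V₂/V₁) = 0.994×8.314×288×ln(0.374) = -2340 J.
Q = ΔU + W = -2340 J.
Net over both steps: W = -3230 J, Q = -5460 J, ΔU = -2230 J.

-5460 J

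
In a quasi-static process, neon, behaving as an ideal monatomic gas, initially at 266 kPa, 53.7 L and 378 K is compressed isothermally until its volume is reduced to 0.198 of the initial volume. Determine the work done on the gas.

n = P₁V₁/(RT₁) = 266×53.7/(8.314×378) = 4.55 mol.
Isothermal: T stays 378 K; PV = const ⇒ V₂ = 10.6 L, P₂ = 1340 kPa.
W = nRT ln(V₂/V₁) = 4.55×8.314×378×ln(0.198) = -23100 J.
Work done on the gas = −W_by = 23100 J.

23100 J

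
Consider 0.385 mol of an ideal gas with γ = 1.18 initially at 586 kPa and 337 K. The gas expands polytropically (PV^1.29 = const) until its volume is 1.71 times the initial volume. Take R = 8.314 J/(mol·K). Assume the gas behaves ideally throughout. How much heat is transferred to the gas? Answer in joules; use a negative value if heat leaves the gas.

-328 J

V₁ = nRT₁/P₁ = 0.385×8.314×337/586 = 1.84 L.
Polytropic n=1.29: T₂ = T₁(V₁/V₂)^(n−1) = 337×(0.585)^0.29 = 288 K; P₂ = P₁(V₁/V₂)^n = 293 kPa.
W = (P₁V₁−P₂V₂)/(n−1) = (586×1.84−293×3.15)/0.29 = 536 J.
ΔU = nCvΔT = 0.385×46.2×(288−337) = -863 J.
Q = ΔU + W = -328 J.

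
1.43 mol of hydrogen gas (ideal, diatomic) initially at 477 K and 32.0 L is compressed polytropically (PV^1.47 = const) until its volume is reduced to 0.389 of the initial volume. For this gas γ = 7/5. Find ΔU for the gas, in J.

7920 J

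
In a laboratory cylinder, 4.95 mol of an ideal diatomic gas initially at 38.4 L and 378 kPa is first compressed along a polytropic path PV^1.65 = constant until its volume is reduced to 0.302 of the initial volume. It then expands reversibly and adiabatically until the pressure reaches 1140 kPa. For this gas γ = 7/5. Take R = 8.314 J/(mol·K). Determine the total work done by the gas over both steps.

-8880 J

T₁ = P₁V₁/(nR) = 378×38.4/(4.95×8.314) = 353 K.
Step 1 — Polytropic n=1.65: T₂ = T₁(V₁/V₂)^(n−1) = 353×(3.31)^0.65 = 768 K; P₂ = P₁(V₁/V₂)^n = 2730 kPa.
W = (P₁V₁−P₂V₂)/(n−1) = (378×38.4−2730×11.6)/0.65 = -26300 J.
ΔU = nCvΔT = 4.95×20.8×(768−353) = 42700 J.
Q = ΔU + W = 16400 J.
State after step 1: P = 2730 kPa, V = 11.6 L, T = 768 K.
Step 2 — Adiabatic: T₂/T₁ = (P₂/P₁)^((γ−1)/γ) ⇒ T₂ = 768×(0.418)^0.286 = 599 K; V₂ = 21.6 L.
ΔU = nCvΔT = 4.95×20.8×(599−768) = -17400 J.
Q = 0 for an adiabatic process, so W = −ΔU = 17400 J.
Net over both steps: W = -8880 J, Q = 16400 J, ΔU = 25300 J.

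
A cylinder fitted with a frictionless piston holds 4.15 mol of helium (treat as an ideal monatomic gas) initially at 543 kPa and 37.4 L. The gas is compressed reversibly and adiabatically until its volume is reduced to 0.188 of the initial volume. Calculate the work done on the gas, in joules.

T₁ = P₁V₁/(nR) = 543×37.4/(4.15×8.314) = 589 K.
Adiabatic: TV^(γ−1) = const ⇒ T₂ = 589×(5.32)^0.667 = 1790 K; PV^γ = const ⇒ P₂ = 8800 kPa.
ΔU = nCvΔT = 4.15×12.5×(1790−589) = 62400 J.
Q = 0 for an adiabatic process, so W = −ΔU = -62400 J.
Work done on the gas = −W_by = 62400 J.

62400 J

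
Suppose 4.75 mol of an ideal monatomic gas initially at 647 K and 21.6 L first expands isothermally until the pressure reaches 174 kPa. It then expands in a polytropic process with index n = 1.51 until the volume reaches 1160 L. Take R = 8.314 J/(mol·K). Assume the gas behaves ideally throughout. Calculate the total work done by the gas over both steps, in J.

P₁ = nRT₁/V₁ = 4.75×8.314×647/21.6 = 1180 kPa.
Step 1 — Isothermal: T stays 647 K; PV = const ⇒ V₂ = 147 L, P₂ = 174 kPa.
ΔU = 0 (ideal gas, T constant).
W = nRT ln(V₂/V₁) = 4.75×8.314×647×ln(6.80) = 49000 J.
Q = ΔU + W = 49000 J.
State after step 1: P = 174 kPa, V = 147 L, T = 647 K.
Step 2 — Polytropic n=1.51: T₂ = T₁(V₁/V₂)^(n−1) = 647×(0.127)^0.51 = 225 K; P₂ = P₁(V₁/V₂)^n = 7.68 kPa.
W = (P₁V₁−P₂V₂)/(n−1) = (174×147−7.68×1160)/0.51 = 32600 J.
ΔU = nCvΔT = 4.75×12.5×(225−647) = -25000 J.
Q = ΔU + W = 7670 J.
Net over both steps: W = 81600 J, Q = 56600 J, ΔU = -25000 J.

81600 J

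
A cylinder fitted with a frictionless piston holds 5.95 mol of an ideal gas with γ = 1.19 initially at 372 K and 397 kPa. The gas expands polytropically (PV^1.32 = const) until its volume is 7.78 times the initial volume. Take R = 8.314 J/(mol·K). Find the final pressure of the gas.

V₁ = nRT₁/P₁ = 5.95×8.314×372/397 = 46.4 L.
Polytropic n=1.32: T₂ = T₁(V₁/V₂)^(n−1) = 372×(0.129)^0.32 = 193 K; P₂ = P₁(V₁/V₂)^n = 26.5 kPa.

26.5 kPa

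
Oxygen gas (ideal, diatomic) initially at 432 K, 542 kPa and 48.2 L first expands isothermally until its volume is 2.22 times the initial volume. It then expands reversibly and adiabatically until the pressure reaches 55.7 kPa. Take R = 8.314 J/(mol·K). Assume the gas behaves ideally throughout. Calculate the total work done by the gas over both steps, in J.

n = P₁V₁/(RT₁) = 542×48.2/(8.314×432) = 7.27 mol.
Step 1 — Isothermal: T stays 432 K; PV = const ⇒ V₂ = 107 L, P₂ = 244 kPa.
ΔU = 0 (ideal gas, T constant).
W = nRT ln(V₂/V₁) = 7.27×8.314×432×ln(2.22) = 20800 J.
Q = ΔU + W = 20800 J.
State after step 1: P = 244 kPa, V = 107 L, T = 432 K.
Step 2 — Adiabatic: T₂/T₁ = (P₂/P₁)^((γ−1)/γ) ⇒ T₂ = 432×(0.228)^0.286 = 283 K; V₂ = 307 L.
ΔU = nCvΔT = 7.27×20.8×(283−432) = -22500 J.
Q = 0 for an adiabatic process, so W = −ΔU = 22500 J.
Net over both steps: W = 43300 J, Q = 20800 J, ΔU = -22500 J.

43300 J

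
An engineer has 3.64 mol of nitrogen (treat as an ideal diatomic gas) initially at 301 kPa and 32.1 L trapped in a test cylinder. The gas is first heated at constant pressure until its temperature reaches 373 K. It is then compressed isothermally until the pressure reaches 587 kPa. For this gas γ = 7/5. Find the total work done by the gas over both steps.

T₁ = P₁V₁/(nR) = 301×32.1/(3.64×8.314) = 319 K.
Step 1 — Isobaric: P stays 301 kPa; V/T = const ⇒ T₂ = 373 K, V₂ = 37.5 L.
W = PΔV = 301×(37.5−32.1) kPa·L = 1630 J.
ΔU = nCvΔT = 3.64×20.8×(373−319) = 4060 J.
Q = ΔU + W = nCpΔT = 5690 J.
State after step 1: P = 301 kPa, V = 37.5 L, T = 373 K.
Step 2 — Isothermal: T stays 373 K; PV = const ⇒ V₂ = 19.2 L, P₂ = 587 kPa.
ΔU = 0 (ideal gas, T constant).
W = nRT ln(V₂/V₁) = 3.64×8.314×373×ln(0.513) = -7540 J.
Q = ΔU + W = -7540 J.
Net over both steps: W = -5910 J, Q = -1850 J, ΔU = 4060 J.

-5910 J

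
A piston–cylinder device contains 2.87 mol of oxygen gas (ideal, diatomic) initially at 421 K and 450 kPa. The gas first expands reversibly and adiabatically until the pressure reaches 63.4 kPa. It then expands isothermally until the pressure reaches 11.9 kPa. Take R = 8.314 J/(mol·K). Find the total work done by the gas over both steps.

20400 J

V₁ = nRT₁/P₁ = 2.87×8.314×421/450 = 22.3 L.
Step 1 — Adiabatic: T₂/T₁ = (P₂/P₁)^((γ−1)/γ) ⇒ T₂ = 421×(0.141)^0.286 = 240 K; V₂ = 90.5 L.
ΔU = nCvΔT = 2.87×20.8×(240−421) = -10800 J.
Q = 0 for an adiabatic process, so W = −ΔU = 10800 J.
State after step 1: P = 63.4 kPa, V = 90.5 L, T = 240 K.
Step 2 — Isothermal: T stays 240 K; PV = const ⇒ V₂ = 482 L, P₂ = 11.9 kPa.
ΔU = 0 (ideal gas, T constant).
W = nRT ln(V₂/V₁) = 2.87×8.314×240×ln(5.33) = 9600 J.
Q = ΔU + W = 9600 J.
Net over both steps: W = 20400 J, Q = 9600 J, ΔU = -10800 J.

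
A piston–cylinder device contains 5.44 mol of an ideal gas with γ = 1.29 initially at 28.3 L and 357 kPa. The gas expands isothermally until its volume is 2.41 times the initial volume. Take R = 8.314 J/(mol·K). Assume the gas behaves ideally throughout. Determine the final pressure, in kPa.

148 kPa

T₁ = P₁V₁/(nR) = 357×28.3/(5.44×8.314) = 223 K.
Isothermal: T stays 223 K; PV = const ⇒ V₂ = 68.2 L, P₂ = 148 kPa.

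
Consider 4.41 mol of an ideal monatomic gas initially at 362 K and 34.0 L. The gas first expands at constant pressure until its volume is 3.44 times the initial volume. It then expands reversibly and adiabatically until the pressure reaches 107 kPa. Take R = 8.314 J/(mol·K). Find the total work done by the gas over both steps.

P₁ = nRT₁/V₁ = 4.41×8.314×362/34.0 = 390 kPa.
Step 1 — Isobaric: P stays 390 kPa; V/T = const ⇒ T₂ = 1250 K, V₂ = 117 L.
W = PΔV = 390×(117−34.0) kPa·L = 32400 J.
ΔU = nCvΔT = 4.41×12.5×(1250−362) = 48600 J.
Q = ΔU + W = nCpΔT = 81000 J.
State after step 1: P = 390 kPa, V = 117 L, T = 1250 K.
Step 2 — Adiabatic: T₂/T₁ = (P₂/P₁)^((γ−1)/γ) ⇒ T₂ = 1250×(0.274)^0.400 = 742 K; V₂ = 254 L.
ΔU = nCvΔT = 4.41×12.5×(742−1250) = -27700 J.
Q = 0 for an adiabatic process, so W = −ΔU = 27700 J.
Net over both steps: W = 60100 J, Q = 81000 J, ΔU = 20900 J.

60100 J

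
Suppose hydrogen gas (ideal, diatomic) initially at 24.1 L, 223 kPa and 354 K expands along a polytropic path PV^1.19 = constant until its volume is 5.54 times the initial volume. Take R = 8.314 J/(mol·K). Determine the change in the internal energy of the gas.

n = P₁V₁/(RT₁) = 223×24.1/(8.314×354) = 1.83 mol.
Polytropic n=1.19: T₂ = T₁(V₁/V₂)^(n−1) = 354×(0.181)^0.19 = 256 K; P₂ = P₁(V₁/V₂)^n = 29.1 kPa.
For an ideal gas ΔU = nCvΔT with Cv = (5/2)R = 20.8 J/(mol·K).
ΔU = 1.83×20.8×(256−354) = -3730 J.

-3730 J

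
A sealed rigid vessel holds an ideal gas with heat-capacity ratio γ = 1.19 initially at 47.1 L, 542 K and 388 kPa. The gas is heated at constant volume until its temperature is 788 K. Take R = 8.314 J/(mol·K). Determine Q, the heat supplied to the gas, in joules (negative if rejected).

43700 J

n = P₁V₁/(RT₁) = 388×47.1/(8.314×542) = 4.06 mol.
Isochoric: V stays 47.1 L; P/T = const ⇒ T₂ = 788 K, P₂ = 564 kPa.
W = 0 (no volume change).
ΔU = nCvΔT = 4.06×43.8×(788−542) = 43700 J.
Q = ΔU = 43700 J.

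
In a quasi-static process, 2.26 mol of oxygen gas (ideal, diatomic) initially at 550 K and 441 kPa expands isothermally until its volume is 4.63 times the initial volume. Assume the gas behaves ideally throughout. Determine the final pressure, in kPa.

V₁ = nRT₁/P₁ = 2.26×8.314×550/441 = 23.4 L.
Isothermal: T stays 550 K; PV = const ⇒ V₂ = 108 L, P₂ = 95.2 kPa.

95.2 kPa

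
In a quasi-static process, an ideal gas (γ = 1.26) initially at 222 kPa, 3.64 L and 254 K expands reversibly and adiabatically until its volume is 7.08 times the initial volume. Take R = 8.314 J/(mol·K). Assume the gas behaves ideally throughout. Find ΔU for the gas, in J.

-1240 J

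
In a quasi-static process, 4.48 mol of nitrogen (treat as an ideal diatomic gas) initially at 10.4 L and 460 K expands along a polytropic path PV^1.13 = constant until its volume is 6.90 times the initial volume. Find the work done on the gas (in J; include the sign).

-29300 J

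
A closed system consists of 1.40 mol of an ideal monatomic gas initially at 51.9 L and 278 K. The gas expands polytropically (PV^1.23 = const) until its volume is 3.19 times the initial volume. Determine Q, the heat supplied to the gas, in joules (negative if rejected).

2160 J

P₁ = nRT₁/V₁ = 1.40×8.314×278/51.9 = 62.3 kPa.
Polytropic n=1.23: T₂ = T₁(V₁/V₂)^(n−1) = 278×(0.313)^0.23 = 213 K; P₂ = P₁(V₁/V₂)^n = 15.0 kPa.
W = (P₁V₁−P₂V₂)/(n−1) = (62.3×51.9−15.0×166)/0.23 = 3290 J.
ΔU = nCvΔT = 1.40×12.5×(213−278) = -1140 J.
Q = ΔU + W = 2160 J.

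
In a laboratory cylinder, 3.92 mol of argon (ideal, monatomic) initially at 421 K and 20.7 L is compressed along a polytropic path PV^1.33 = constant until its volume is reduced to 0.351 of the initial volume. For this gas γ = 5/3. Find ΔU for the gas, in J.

P₁ = nRT₁/V₁ = 3.92×8.314×421/20.7 = 663 kPa.
Polytropic n=1.33: T₂ = T₁(V₁/V₂)^(n−1) = 421×(2.85)^0.33 = 595 K; P₂ = P₁(V₁/V₂)^n = 2670 kPa.
For an ideal gas ΔU = nCvΔT with Cv = (3/2)R = 12.5 J/(mol·K).
ΔU = 3.92×12.5×(595−421) = 8490 J.

8490 J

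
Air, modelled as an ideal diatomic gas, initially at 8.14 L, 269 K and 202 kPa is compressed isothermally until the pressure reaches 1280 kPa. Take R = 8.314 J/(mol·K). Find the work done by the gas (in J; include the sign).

n = P₁V₁/(RT₁) = 202×8.14/(8.314×269) = 0.735 mol.
Isothermal: T stays 269 K; PV = const ⇒ V₂ = 1.28 L, P₂ = 1280 kPa.
W = nRT ln(V₂/V₁) = 0.735×8.314×269×ln(0.158) = -3040 J.

-3040 J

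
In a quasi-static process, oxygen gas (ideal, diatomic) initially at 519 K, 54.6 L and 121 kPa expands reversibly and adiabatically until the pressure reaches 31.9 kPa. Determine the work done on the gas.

-5230 J

n = P₁V₁/(RT₁) = 121×54.6/(8.314×519) = 1.53 mol.
Adiabatic: T₂/T₁ = (P₂/P₁)^((γ−1)/γ) ⇒ T₂ = 519×(0.264)^0.286 = 355 K; V₂ = 142 L.
ΔU = nCvΔT = 1.53×20.8×(355−519) = -5230 J.
Q = 0 for an adiabatic process, so W = −ΔU = 5230 J.
Work done on the gas = −W_by = -5230 J.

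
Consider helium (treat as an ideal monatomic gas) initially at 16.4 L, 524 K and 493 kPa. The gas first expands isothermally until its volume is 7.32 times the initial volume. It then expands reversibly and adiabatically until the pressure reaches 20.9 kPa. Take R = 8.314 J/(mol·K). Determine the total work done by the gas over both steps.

20600 J

n = P₁V₁/(RT₁) = 493×16.4/(8.314×524) = 1.86 mol.
Step 1 — Isothermal: T stays 524 K; PV = const ⇒ V₂ = 120 L, P₂ = 67.3 kPa.
ΔU = 0 (ideal gas, T constant).
W = nRT ln(V₂/V₁) = 1.86×8.314×524×ln(7.32) = 16100 J.
Q = ΔU + W = 16100 J.
State after step 1: P = 67.3 kPa, V = 120 L, T = 524 K.
Step 2 — Adiabatic: T₂/T₁ = (P₂/P₁)^((γ−1)/γ) ⇒ T₂ = 524×(0.310)^0.400 = 328 K; V₂ = 242 L.
ΔU = nCvΔT = 1.86×12.5×(328−524) = -4530 J.
Q = 0 for an adiabatic process, so W = −ΔU = 4530 J.
Net over both steps: W = 20600 J, Q = 16100 J, ΔU = -4530 J.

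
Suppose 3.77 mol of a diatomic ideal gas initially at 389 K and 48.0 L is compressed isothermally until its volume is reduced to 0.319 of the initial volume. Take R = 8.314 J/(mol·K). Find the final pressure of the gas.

796 kPa

P₁ = nRT₁/V₁ = 3.77×8.314×389/48.0 = 254 kPa.
Isothermal: T stays 389 K; PV = const ⇒ V₂ = 15.3 L, P₂ = 796 kPa.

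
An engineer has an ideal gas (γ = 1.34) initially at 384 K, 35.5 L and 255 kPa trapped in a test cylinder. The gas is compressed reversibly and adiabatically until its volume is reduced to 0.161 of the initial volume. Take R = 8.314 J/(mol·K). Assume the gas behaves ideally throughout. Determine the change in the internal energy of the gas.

22900 J

n = P₁V₁/(RT₁) = 255×35.5/(8.314×384) = 2.84 mol.
Adiabatic: TV^(γ−1) = const ⇒ T₂ = 384×(6.21)^0.340 = 715 K; PV^γ = const ⇒ P₂ = 2950 kPa.
For an ideal gas ΔU = nCvΔT with Cv = R/(γ−1) = 24.5 J/(mol·K).
ΔU = 2.84×24.5×(715−384) = 22900 J.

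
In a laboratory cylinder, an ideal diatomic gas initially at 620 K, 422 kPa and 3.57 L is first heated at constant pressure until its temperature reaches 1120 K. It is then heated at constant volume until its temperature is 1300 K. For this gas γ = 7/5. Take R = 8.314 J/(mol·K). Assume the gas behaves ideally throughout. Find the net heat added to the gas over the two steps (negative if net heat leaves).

n = P₁V₁/(RT₁) = 422×3.57/(8.314×620) = 0.292 mol.
Step 1 — Isobaric: P stays 422 kPa; V/T = const ⇒ T₂ = 1120 K, V₂ = 6.45 L.
W = PΔV = 422×(6.45−3.57) kPa·L = 1210 J.
ΔU = nCvΔT = 0.292×20.8×(1120−620) = 3040 J.
Q = ΔU + W = nCpΔT = 4250 J.
State after step 1: P = 422 kPa, V = 6.45 L, T = 1120 K.
Step 2 — Isochoric: V stays 6.45 L; P/T = const ⇒ T₂ = 1300 K, P₂ = 490 kPa.
W = 0 (no volume change).
ΔU = nCvΔT = 0.292×20.8×(1300−1120) = 1090 J.
Q = ΔU = 1090 J.
Net over both steps: W = 1210 J, Q = 5350 J, ΔU = 4130 J.

5350 J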